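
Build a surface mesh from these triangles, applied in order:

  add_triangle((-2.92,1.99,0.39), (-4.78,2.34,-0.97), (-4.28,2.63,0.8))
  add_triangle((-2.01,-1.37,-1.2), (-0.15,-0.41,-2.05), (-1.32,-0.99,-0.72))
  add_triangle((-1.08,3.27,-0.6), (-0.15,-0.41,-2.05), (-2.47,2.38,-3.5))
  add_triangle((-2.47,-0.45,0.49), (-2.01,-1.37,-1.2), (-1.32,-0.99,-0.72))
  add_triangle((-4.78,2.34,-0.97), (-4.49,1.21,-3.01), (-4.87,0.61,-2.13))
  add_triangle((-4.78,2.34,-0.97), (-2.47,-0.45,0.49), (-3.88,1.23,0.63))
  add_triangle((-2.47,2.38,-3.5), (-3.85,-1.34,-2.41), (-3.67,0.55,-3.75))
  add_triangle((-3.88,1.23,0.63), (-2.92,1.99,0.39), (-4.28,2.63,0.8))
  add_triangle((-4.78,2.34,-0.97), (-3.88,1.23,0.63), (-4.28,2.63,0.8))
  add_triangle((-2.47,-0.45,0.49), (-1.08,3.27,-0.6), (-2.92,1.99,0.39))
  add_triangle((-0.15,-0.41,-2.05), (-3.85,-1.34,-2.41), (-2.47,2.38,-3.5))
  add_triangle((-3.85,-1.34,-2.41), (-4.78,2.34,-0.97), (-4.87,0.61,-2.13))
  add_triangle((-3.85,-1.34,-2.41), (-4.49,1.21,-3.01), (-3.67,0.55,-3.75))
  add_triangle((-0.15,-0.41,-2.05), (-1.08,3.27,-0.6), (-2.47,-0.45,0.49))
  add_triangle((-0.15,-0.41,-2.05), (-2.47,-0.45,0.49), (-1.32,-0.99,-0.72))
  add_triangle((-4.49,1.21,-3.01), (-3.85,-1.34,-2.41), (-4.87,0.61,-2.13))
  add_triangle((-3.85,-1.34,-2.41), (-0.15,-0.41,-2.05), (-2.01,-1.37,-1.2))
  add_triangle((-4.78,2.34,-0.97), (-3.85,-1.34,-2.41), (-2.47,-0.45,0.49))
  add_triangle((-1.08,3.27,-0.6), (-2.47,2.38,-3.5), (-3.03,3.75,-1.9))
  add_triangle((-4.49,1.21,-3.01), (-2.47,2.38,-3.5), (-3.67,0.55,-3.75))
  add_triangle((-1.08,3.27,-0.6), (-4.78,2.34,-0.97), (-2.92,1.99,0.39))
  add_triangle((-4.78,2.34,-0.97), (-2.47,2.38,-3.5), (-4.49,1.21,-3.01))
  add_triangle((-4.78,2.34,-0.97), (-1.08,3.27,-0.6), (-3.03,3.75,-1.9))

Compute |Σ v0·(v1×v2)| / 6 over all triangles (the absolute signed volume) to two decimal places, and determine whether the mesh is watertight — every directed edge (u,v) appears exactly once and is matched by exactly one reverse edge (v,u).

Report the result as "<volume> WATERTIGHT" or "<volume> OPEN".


29.70 OPEN

Per-triangle v0·(v1×v2)/6:
  t1: +0.3265
  t2: +0.0663
  t3: +1.4739
  t4: +0.0876
  t5: +2.0677
  t6: +1.3448
  t7: -0.7288
  t8: -0.1416
  t9: +1.4937
  t10: -0.5753
  t11: +4.5149
  t12: +0.6312
  t13: +2.3508
  t14: -3.0964
  t15: -0.4870
  t16: +1.9291
  t17: +0.8548
  t18: +4.6994
  t19: +1.8786
  t20: +2.2605
  t21: +2.3159
  t22: +4.3182
  t23: +2.1189
Σ = +29.7036 → |volume| = 29.70

Directed edges: 69 total; 9 unmatched, e.g. (-2.47,-0.45,0.49)→(-2.01,-1.37,-1.2) → open.


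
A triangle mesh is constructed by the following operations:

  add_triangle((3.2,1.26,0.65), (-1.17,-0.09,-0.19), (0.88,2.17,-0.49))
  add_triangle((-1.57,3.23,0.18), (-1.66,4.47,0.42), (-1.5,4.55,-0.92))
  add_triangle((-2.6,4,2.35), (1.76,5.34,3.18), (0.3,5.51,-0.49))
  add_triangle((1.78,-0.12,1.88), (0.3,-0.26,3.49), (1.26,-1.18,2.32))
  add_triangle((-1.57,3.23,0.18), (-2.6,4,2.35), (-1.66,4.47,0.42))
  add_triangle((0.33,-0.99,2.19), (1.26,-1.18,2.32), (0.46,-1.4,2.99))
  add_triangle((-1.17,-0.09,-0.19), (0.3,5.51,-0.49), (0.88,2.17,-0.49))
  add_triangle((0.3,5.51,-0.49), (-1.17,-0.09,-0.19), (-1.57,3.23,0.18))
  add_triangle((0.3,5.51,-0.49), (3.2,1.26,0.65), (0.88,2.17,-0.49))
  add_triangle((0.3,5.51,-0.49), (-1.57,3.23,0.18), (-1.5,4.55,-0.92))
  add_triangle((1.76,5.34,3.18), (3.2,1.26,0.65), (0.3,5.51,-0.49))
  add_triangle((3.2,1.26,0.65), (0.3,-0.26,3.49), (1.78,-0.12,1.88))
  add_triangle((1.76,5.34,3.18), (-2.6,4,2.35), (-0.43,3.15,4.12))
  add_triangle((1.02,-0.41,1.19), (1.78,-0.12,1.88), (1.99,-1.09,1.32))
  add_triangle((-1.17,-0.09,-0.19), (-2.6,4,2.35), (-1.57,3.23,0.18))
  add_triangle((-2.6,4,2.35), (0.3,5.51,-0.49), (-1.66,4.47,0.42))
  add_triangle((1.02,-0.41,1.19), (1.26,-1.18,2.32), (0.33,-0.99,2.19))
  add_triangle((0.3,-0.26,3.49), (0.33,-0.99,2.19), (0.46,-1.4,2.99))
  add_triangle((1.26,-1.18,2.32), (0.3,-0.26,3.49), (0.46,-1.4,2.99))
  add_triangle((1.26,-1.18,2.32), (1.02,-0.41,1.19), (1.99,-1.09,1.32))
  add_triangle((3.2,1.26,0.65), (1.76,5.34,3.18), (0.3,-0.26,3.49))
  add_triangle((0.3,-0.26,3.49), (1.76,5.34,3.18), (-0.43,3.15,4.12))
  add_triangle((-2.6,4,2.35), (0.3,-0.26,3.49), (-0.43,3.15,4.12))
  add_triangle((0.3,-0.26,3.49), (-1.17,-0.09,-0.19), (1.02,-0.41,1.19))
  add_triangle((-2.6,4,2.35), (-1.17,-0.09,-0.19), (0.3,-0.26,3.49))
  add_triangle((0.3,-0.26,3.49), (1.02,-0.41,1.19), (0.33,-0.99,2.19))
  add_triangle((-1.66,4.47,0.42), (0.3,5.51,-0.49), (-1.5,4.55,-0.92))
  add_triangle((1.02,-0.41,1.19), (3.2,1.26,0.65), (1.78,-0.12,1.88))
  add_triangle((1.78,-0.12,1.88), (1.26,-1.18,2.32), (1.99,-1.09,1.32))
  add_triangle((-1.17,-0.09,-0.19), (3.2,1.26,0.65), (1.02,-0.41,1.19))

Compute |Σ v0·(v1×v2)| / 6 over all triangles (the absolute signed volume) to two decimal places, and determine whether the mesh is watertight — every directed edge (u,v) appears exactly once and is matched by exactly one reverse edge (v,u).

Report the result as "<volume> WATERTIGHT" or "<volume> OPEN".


Per-triangle v0·(v1×v2)/6:
  t1: -0.1786
  t2: +0.3894
  t3: +13.1083
  t4: +0.9605
  t5: +0.6474
  t6: -0.0156
  t7: +0.4563
  t8: +0.8174
  t9: +1.3873
  t10: -1.5762
  t11: +9.4820
  t12: +1.1950
  t13: +7.8680
  t14: -0.1111
  t15: +1.4551
  t16: +2.6140
  t17: -0.0828
  t18: +0.0006
  t19: +0.6073
  t20: -0.1566
  t21: +9.0678
  t22: +5.5330
  t23: +3.7299
  t24: +0.2712
  t25: +2.9714
  t26: -0.4149
  t27: +2.2129
  t28: +0.2270
  t29: +0.5345
  t30: -0.2149
Σ = +62.7858 → |volume| = 62.79

Directed edges: 90 total, each appears once with its reverse present → watertight.

62.79 WATERTIGHT


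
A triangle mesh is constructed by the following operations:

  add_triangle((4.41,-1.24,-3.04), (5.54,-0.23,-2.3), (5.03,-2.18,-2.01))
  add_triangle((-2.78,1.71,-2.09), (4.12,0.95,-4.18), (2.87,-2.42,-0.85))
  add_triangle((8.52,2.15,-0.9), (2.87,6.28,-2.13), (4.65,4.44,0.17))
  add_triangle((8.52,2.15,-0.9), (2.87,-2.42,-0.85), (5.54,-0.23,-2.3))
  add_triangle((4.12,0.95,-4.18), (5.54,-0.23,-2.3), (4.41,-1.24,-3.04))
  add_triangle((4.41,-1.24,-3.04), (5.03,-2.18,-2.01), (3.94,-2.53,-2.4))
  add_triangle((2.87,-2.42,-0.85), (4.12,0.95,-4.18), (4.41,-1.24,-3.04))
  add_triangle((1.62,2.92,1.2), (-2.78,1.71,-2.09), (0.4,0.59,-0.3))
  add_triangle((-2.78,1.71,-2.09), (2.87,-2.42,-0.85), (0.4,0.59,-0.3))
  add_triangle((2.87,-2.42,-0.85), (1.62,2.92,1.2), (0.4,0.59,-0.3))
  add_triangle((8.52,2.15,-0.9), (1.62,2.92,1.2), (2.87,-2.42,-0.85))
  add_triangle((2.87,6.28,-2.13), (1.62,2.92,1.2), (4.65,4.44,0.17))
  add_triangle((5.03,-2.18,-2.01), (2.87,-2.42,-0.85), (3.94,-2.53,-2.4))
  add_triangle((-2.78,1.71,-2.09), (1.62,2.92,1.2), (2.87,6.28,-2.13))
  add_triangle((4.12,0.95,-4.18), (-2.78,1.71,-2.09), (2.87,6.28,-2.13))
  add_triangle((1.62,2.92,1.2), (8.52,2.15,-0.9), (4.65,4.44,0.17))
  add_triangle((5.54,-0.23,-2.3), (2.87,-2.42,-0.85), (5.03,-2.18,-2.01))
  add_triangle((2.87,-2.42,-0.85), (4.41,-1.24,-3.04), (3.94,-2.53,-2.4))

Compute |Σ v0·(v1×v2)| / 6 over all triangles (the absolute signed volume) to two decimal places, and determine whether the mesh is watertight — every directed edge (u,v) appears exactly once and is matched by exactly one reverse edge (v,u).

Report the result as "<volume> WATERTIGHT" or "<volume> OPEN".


72.99 OPEN

Per-triangle v0·(v1×v2)/6:
  t1: +2.2771
  t2: +7.0628
  t3: +13.6902
  t4: +6.3921
  t5: +3.6615
  t6: +1.3455
  t7: -0.1602
  t8: -1.0831
  t9: -1.3473
  t10: -1.1172
  t11: +4.1719
  t12: +5.5078
  t13: +1.0187
  t14: +7.7138
  t15: +20.2060
  t16: +4.0023
  t17: +0.4553
  t18: -0.8049
Σ = +72.9922 → |volume| = 72.99

Directed edges: 54 total; 4 unmatched, e.g. (8.52,2.15,-0.9)→(2.87,6.28,-2.13) → open.


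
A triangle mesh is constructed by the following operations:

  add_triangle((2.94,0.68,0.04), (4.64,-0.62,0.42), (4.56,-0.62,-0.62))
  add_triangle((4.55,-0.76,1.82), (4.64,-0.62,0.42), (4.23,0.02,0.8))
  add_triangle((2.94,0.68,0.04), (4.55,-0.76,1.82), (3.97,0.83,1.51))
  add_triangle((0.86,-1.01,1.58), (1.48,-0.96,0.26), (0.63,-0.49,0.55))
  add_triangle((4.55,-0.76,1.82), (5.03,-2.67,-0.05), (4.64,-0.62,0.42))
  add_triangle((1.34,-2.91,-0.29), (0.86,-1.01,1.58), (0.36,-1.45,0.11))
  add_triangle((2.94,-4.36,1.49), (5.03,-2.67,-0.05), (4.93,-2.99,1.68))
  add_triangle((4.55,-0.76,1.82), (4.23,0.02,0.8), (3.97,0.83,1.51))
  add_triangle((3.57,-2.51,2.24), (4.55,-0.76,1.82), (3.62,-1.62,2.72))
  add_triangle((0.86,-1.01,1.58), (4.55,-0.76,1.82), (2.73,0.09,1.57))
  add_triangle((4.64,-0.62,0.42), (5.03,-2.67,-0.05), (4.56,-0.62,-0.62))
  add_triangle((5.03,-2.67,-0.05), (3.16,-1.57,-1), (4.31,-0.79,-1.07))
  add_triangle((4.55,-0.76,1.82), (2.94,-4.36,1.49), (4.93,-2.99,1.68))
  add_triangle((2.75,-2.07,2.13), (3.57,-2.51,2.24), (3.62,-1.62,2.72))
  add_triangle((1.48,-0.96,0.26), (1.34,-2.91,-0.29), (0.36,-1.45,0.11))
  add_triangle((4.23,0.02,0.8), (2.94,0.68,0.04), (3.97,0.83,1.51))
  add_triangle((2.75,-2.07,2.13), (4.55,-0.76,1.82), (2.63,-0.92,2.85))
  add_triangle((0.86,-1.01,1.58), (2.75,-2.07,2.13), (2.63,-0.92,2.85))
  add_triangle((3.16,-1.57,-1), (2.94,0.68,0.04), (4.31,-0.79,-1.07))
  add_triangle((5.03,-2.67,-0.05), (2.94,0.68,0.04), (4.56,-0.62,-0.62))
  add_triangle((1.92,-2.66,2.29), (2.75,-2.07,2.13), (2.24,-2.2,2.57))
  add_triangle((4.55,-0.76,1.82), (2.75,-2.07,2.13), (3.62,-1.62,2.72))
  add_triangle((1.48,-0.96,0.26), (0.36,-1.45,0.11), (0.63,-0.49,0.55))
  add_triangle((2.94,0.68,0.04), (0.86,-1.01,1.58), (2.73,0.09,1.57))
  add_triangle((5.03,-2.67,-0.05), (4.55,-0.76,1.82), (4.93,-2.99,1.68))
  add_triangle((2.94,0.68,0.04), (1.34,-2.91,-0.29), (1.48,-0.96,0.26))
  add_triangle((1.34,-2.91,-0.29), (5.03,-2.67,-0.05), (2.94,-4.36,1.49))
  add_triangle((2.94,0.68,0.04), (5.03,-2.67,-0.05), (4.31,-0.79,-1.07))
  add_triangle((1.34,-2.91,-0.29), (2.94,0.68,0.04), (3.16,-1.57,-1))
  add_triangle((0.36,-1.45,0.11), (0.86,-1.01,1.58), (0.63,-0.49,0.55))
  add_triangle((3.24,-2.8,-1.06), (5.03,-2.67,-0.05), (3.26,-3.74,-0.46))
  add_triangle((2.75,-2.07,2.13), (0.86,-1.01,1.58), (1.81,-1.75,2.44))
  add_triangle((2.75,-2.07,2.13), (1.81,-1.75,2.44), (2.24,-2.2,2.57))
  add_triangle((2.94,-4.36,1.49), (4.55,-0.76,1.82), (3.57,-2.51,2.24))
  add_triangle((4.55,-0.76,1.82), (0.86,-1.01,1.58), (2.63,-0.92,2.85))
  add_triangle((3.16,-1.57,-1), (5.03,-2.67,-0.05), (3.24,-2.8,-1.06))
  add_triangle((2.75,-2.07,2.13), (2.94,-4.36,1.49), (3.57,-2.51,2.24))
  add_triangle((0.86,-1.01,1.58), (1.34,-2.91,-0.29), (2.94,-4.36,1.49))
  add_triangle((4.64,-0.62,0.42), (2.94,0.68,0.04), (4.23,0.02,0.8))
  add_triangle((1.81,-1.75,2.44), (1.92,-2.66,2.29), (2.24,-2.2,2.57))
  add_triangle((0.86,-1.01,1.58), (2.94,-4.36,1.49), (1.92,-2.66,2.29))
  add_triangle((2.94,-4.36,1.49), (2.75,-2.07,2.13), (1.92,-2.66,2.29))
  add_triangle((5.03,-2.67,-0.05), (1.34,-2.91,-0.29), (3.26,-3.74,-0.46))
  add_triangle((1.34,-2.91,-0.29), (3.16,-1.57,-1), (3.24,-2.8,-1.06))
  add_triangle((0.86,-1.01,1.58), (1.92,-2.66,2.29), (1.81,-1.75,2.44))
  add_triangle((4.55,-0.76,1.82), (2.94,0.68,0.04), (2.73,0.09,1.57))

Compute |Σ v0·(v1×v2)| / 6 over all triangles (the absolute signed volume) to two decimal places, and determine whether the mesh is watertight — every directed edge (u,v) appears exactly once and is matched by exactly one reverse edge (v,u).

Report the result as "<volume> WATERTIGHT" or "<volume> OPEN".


Per-triangle v0·(v1×v2)/6:
  t1: +0.8587
  t2: +0.6863
  t3: -1.2170
  t4: +0.0203
  t5: +2.2350
  t6: +0.2996
  t7: +3.5825
  t8: +0.9670
  t9: +1.2207
  t10: +0.8258
  t11: +1.5915
  t12: +1.1238
  t13: +1.3726
  t14: +0.2591
  t15: -0.1812
  t16: +0.6516
  t17: +1.8206
  t18: +0.5790
  t19: -0.3593
  t20: -1.1839
  t21: +0.2758
  t22: -0.7606
  t23: -0.1309
  t24: -0.4919
  t25: +2.9826
  t26: -0.5751
  t27: +3.4496
  t28: +2.0163
  t29: -1.2981
  t30: -0.1092
  t31: +1.3443
  t32: -0.0102
  t33: +0.0962
  t34: +1.9267
  t35: -0.7307
  t36: +0.9696
  t37: +0.5807
  t38: +0.3913
  t39: +0.4484
  t40: +0.1059
  t41: -0.0662
  t42: +1.2283
  t43: +0.3221
  t44: -0.1250
  t45: +0.1180
  t46: +0.8949
Σ = +28.0056 → |volume| = 28.01

Directed edges: 138 total; 6 unmatched, e.g. (0.86,-1.01,1.58)→(1.48,-0.96,0.26) → open.

28.01 OPEN


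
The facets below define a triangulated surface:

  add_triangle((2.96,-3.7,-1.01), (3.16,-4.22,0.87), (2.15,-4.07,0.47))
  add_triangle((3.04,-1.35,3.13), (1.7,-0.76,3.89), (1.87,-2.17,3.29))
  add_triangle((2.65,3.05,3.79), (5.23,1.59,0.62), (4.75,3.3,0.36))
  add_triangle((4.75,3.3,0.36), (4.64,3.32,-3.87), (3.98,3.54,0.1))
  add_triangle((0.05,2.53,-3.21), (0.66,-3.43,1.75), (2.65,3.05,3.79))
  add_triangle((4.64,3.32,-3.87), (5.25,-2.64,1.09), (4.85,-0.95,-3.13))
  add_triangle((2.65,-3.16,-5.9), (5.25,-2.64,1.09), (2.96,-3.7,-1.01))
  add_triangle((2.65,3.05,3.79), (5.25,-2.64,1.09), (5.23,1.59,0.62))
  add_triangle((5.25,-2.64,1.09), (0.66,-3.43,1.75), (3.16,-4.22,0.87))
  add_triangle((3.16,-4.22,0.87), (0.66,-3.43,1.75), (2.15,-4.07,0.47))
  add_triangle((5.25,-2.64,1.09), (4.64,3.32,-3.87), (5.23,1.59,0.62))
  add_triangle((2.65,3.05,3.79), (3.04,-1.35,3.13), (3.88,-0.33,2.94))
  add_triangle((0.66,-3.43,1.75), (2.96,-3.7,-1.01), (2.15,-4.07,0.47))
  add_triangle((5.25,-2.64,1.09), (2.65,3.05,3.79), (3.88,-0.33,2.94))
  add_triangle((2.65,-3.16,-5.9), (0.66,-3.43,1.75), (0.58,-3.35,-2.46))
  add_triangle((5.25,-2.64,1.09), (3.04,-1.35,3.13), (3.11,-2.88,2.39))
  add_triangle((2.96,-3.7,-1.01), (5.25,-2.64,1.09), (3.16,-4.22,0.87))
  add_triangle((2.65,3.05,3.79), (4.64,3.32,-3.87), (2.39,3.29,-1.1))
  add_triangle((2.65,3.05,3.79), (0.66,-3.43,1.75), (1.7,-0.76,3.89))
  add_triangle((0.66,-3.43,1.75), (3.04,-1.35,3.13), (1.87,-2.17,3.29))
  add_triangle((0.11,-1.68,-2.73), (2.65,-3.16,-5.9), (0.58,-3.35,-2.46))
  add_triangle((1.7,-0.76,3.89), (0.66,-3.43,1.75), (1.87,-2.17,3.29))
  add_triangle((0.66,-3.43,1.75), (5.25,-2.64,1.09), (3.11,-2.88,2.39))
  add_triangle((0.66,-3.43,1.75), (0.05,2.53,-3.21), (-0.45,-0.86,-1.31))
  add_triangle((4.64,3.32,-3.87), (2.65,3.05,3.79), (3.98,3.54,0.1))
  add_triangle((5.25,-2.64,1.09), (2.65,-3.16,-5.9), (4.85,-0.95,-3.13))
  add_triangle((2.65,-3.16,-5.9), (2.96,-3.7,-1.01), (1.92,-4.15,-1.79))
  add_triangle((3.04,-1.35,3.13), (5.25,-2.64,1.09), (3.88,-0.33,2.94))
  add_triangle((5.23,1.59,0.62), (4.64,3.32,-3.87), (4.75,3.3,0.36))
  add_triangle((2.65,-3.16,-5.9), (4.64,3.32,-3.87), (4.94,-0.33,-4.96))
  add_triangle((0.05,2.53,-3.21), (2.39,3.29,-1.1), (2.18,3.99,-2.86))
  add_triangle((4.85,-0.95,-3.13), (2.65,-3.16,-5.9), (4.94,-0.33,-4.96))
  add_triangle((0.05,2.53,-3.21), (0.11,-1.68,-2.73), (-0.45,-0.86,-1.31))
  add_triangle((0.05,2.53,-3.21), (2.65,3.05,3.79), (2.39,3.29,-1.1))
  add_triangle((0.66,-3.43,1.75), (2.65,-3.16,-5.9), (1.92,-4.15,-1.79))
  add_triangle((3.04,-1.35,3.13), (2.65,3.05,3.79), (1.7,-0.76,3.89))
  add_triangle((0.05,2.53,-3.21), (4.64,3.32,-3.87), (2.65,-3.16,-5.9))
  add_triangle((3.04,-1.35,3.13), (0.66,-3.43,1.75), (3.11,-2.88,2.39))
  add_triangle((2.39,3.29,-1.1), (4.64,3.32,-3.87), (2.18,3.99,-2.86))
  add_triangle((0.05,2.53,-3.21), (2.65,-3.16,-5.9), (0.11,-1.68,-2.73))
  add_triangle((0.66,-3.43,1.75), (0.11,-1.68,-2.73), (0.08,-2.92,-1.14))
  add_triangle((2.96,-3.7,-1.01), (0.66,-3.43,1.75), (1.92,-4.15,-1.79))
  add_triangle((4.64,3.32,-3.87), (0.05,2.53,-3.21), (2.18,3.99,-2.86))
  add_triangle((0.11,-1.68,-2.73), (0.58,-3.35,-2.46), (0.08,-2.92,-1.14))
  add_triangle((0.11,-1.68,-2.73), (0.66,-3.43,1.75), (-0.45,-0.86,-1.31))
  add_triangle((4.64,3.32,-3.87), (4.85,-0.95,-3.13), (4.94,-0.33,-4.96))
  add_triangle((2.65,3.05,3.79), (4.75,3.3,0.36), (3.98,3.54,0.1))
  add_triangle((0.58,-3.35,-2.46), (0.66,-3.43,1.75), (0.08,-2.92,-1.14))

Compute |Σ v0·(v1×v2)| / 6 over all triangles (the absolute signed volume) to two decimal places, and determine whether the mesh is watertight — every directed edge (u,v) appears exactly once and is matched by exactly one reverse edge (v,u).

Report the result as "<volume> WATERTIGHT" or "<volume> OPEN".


Per-triangle v0·(v1×v2)/6:
  t1: +1.1684
  t2: +1.4487
  t3: +6.0204
  t4: +2.5746
  t5: -5.1919
  t6: +14.1672
  t7: +9.8841
  t8: +13.7492
  t9: +3.1333
  t10: +1.1538
  t11: +15.5426
  t12: +3.0083
  t13: +0.1997
  t14: +3.5895
  t15: +5.1442
  t16: +3.1504
  t17: +4.1538
  t18: +6.5339
  t19: -1.7320
  t20: +1.4424
  t21: +2.1183
  t22: +0.9691
  t23: +2.8711
  t24: -1.2119
  t25: -0.1608
  t26: +15.0180
  t27: +4.3984
  t28: +3.2108
  t29: +6.8125
  t30: +7.7439
  t31: +0.5646
  t32: +5.9421
  t33: +1.0326
  t34: +4.1523
  t35: +0.2550
  t36: +4.5850
  t37: +19.5053
  t38: +2.1036
  t39: +2.9518
  t40: +4.9620
  t41: -0.6675
  t42: +3.1637
  t43: +3.9449
  t44: +0.4569
  t45: +1.0489
  t46: +5.6057
  t47: +2.3949
  t48: +1.0513
Σ = +193.9632 → |volume| = 193.96

Directed edges: 144 total, each appears once with its reverse present → watertight.

193.96 WATERTIGHT


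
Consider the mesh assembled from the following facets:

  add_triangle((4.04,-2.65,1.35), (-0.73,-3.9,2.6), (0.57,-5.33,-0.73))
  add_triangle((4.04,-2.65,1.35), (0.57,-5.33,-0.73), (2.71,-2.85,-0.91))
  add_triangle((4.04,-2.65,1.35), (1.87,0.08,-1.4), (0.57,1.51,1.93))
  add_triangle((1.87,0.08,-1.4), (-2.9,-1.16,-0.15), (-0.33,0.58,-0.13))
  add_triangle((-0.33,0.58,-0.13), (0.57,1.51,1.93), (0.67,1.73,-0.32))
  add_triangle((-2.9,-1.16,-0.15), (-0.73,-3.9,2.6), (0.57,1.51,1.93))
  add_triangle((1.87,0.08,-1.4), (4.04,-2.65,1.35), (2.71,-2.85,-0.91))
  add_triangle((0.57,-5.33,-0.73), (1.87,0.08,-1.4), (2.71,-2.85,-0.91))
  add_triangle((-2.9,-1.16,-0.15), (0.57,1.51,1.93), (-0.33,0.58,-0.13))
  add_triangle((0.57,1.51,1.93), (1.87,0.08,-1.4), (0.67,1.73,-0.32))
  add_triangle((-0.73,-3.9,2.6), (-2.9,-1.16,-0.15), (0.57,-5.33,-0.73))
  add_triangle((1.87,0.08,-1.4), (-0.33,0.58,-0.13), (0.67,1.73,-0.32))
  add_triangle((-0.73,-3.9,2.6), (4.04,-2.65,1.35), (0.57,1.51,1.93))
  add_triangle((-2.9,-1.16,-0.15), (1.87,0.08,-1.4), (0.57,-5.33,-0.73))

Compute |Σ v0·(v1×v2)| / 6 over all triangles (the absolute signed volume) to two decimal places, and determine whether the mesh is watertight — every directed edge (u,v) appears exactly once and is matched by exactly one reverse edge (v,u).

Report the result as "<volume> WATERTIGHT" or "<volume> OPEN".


55.80 WATERTIGHT

Per-triangle v0·(v1×v2)/6:
  t1: +12.2045
  t2: +5.3941
  t3: +4.0989
  t4: +0.5515
  t5: +0.3534
  t6: +4.9487
  t7: +3.0594
  t8: +2.1475
  t9: +0.7240
  t10: +1.1656
  t11: +8.4104
  t12: +0.2336
  t13: +8.7363
  t14: +3.7755
Σ = +55.8035 → |volume| = 55.80

Directed edges: 42 total, each appears once with its reverse present → watertight.


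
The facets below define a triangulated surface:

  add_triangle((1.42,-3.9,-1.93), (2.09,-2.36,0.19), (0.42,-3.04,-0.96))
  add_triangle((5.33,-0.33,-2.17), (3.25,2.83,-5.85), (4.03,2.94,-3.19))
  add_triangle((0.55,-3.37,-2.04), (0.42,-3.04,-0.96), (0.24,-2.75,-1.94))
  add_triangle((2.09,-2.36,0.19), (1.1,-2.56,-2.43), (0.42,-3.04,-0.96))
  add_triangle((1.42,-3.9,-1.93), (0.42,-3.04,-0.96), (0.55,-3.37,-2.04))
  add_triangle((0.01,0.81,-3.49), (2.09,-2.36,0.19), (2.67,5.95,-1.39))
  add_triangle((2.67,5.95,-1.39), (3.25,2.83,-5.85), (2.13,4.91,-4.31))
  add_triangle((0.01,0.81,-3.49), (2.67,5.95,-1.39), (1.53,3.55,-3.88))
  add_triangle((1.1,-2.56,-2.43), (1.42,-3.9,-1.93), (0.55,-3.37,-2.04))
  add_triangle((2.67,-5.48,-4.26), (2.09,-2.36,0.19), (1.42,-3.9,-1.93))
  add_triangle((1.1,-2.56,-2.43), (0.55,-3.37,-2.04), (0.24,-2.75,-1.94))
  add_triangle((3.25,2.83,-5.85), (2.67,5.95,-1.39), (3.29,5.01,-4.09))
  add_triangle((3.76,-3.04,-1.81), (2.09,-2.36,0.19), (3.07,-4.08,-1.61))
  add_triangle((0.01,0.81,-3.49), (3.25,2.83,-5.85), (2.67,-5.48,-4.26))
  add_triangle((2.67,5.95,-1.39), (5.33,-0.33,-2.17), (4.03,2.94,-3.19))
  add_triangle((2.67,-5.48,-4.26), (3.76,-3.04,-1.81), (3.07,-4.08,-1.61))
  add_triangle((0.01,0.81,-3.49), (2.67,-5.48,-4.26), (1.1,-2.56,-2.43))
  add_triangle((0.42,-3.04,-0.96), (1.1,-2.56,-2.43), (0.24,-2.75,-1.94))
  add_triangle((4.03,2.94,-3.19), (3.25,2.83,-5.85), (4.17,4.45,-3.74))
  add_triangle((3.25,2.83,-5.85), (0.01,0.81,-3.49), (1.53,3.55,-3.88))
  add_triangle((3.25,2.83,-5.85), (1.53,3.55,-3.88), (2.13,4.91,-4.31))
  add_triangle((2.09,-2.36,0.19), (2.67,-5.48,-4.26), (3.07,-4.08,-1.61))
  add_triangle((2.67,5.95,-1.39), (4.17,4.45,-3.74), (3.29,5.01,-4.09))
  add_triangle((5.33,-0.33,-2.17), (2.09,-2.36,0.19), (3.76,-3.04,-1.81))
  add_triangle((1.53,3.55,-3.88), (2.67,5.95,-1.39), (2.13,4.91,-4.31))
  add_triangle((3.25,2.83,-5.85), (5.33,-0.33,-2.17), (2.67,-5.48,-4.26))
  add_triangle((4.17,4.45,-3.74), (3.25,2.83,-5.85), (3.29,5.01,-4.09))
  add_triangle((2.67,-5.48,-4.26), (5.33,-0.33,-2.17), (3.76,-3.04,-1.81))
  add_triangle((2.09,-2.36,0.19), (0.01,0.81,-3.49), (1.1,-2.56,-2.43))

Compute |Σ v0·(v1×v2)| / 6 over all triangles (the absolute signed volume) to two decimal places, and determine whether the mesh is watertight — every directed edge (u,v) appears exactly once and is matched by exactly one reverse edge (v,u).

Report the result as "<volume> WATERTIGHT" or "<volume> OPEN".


Per-triangle v0·(v1×v2)/6:
  t1: +1.0418
  t2: +8.6543
  t3: +0.1150
  t4: -1.8029
  t5: +0.4058
  t6: -10.4343
  t7: +6.5879
  t8: +0.8631
  t9: +0.5525
  t10: +1.8340
  t11: +0.2087
  t12: -0.3720
  t13: +1.2532
  t14: +14.4415
  t15: +7.5579
  t16: +2.7036
  t17: +0.7168
  t18: -0.5202
  t19: +2.9638
  t20: +3.6821
  t21: +1.2917
  t22: +0.6600
  t23: +3.5018
  t24: +3.1490
  t25: -0.0241
  t26: +29.9161
  t27: +3.5634
  t28: +6.5944
  t29: -2.3264
Σ = +86.7784 → |volume| = 86.78

Directed edges: 87 total; 9 unmatched, e.g. (2.09,-2.36,0.19)→(2.67,5.95,-1.39) → open.

86.78 OPEN


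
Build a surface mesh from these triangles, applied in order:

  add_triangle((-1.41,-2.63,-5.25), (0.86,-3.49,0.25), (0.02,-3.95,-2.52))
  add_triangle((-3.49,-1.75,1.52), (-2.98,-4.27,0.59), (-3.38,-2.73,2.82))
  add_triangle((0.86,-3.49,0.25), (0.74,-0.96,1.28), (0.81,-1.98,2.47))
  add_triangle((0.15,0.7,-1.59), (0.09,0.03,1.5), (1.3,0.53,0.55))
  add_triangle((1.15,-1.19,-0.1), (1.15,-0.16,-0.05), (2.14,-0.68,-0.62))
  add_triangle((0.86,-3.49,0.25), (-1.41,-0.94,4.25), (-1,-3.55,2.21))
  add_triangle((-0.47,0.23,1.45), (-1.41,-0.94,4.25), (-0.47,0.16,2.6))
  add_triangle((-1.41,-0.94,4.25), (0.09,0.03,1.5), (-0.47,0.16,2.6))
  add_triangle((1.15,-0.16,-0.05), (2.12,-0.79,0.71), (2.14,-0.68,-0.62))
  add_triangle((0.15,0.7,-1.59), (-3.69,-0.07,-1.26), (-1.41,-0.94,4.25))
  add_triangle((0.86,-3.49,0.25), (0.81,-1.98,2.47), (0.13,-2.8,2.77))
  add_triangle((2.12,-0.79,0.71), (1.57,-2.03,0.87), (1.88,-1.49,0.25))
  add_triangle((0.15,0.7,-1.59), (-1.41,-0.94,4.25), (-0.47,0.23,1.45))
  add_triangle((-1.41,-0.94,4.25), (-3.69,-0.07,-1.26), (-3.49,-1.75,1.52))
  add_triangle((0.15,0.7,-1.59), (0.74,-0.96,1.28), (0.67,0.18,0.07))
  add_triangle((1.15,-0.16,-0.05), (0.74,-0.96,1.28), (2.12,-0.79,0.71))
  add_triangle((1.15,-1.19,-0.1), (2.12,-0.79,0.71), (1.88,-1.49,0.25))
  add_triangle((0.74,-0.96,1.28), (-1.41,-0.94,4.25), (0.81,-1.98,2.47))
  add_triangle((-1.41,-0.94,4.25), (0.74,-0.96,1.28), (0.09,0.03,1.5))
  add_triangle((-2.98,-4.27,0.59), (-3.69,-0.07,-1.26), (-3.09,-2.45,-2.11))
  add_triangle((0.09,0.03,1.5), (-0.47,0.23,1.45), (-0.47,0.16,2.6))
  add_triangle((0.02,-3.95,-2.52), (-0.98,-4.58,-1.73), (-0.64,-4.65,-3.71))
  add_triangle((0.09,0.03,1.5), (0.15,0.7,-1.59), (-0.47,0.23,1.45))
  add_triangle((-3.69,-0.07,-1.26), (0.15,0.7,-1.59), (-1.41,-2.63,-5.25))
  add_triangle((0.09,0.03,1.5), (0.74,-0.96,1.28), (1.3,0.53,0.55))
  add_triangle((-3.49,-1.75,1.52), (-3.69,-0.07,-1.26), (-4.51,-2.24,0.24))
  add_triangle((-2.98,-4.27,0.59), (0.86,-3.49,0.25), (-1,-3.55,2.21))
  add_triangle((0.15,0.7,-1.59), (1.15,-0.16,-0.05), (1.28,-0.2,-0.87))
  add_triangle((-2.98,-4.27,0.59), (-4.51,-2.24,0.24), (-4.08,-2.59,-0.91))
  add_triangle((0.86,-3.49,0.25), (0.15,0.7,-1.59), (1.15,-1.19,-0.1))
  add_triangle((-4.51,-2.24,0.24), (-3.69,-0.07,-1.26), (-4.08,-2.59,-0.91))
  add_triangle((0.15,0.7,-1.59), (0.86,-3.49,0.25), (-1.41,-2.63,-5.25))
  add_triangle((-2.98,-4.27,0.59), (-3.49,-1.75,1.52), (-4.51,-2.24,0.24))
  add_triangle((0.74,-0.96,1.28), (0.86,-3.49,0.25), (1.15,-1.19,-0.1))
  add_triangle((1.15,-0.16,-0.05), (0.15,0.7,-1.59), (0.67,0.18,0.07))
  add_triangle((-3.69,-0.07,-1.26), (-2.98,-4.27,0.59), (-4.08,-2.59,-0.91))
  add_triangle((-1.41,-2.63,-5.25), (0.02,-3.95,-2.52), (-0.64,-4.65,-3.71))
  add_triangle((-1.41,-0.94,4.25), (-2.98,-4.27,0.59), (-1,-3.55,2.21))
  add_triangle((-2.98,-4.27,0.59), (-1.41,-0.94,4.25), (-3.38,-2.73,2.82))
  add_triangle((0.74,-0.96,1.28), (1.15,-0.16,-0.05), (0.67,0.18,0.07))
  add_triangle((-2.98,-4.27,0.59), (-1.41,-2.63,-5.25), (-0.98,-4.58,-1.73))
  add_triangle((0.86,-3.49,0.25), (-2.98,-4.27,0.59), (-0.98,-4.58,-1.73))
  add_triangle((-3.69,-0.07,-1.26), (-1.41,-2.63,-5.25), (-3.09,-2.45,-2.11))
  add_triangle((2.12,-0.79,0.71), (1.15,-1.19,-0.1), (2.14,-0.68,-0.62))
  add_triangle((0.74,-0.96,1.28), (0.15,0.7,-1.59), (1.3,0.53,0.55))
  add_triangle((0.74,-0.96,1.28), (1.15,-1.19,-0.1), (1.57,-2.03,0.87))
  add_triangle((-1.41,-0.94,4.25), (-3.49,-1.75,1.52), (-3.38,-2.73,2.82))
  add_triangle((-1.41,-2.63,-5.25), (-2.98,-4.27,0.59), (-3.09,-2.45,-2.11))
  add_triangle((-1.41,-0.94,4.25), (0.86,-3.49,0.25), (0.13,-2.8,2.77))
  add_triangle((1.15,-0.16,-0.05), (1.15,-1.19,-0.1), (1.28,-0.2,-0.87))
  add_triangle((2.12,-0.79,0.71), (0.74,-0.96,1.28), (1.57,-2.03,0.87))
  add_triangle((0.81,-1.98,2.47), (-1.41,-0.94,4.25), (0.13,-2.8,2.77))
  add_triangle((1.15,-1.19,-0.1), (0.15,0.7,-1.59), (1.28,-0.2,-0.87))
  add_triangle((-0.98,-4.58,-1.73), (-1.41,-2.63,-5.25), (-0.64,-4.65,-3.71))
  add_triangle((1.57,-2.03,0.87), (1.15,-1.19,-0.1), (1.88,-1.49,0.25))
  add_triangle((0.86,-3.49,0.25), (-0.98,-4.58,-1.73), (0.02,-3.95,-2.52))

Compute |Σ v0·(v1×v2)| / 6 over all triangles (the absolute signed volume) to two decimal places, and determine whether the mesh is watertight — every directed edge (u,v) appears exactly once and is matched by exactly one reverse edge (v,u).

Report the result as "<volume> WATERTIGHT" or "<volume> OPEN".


Per-triangle v0·(v1×v2)/6:
  t1: -0.3397
  t2: +2.6025
  t3: +0.4548
  t4: +0.2000
  t5: -0.1004
  t6: +2.6937
  t7: +0.1474
  t8: +0.2054
  t9: +0.1088
  t10: +1.1068
  t11: +1.2397
  t12: +0.2898
  t13: +0.1500
  t14: +3.3766
  t15: -0.1192
  t16: -0.0073
  t17: +0.0332
  t18: +0.4015
  t19: +0.5802
  t20: +5.0977
  t21: +0.0164
  t22: +1.0116
  t23: +0.1142
  t24: +4.6721
  t25: +0.3982
  t26: +1.7497
  t27: +4.2771
  t28: +0.1192
  t29: +2.5464
  t30: +0.7326
  t31: +2.1104
  t32: +2.8635
  t33: +2.7927
  t34: +0.6579
  t35: +0.0966
  t36: -1.2321
  t37: +0.8638
  t38: +5.2549
  t39: +3.0134
  t40: +0.0850
  t41: +8.1386
  t42: +5.1755
  t43: +5.3242
  t44: +0.3798
  t45: +0.3182
  t46: -0.0670
  t47: +2.0066
  t48: +6.2549
  t49: +1.0911
  t50: +0.1606
  t51: +0.4438
  t52: +1.4593
  t53: +0.2155
  t54: +2.4168
  t55: +0.1200
  t56: +2.2965
Σ = +85.9999 → |volume| = 86.00

Directed edges: 168 total, each appears once with its reverse present → watertight.

86.00 WATERTIGHT


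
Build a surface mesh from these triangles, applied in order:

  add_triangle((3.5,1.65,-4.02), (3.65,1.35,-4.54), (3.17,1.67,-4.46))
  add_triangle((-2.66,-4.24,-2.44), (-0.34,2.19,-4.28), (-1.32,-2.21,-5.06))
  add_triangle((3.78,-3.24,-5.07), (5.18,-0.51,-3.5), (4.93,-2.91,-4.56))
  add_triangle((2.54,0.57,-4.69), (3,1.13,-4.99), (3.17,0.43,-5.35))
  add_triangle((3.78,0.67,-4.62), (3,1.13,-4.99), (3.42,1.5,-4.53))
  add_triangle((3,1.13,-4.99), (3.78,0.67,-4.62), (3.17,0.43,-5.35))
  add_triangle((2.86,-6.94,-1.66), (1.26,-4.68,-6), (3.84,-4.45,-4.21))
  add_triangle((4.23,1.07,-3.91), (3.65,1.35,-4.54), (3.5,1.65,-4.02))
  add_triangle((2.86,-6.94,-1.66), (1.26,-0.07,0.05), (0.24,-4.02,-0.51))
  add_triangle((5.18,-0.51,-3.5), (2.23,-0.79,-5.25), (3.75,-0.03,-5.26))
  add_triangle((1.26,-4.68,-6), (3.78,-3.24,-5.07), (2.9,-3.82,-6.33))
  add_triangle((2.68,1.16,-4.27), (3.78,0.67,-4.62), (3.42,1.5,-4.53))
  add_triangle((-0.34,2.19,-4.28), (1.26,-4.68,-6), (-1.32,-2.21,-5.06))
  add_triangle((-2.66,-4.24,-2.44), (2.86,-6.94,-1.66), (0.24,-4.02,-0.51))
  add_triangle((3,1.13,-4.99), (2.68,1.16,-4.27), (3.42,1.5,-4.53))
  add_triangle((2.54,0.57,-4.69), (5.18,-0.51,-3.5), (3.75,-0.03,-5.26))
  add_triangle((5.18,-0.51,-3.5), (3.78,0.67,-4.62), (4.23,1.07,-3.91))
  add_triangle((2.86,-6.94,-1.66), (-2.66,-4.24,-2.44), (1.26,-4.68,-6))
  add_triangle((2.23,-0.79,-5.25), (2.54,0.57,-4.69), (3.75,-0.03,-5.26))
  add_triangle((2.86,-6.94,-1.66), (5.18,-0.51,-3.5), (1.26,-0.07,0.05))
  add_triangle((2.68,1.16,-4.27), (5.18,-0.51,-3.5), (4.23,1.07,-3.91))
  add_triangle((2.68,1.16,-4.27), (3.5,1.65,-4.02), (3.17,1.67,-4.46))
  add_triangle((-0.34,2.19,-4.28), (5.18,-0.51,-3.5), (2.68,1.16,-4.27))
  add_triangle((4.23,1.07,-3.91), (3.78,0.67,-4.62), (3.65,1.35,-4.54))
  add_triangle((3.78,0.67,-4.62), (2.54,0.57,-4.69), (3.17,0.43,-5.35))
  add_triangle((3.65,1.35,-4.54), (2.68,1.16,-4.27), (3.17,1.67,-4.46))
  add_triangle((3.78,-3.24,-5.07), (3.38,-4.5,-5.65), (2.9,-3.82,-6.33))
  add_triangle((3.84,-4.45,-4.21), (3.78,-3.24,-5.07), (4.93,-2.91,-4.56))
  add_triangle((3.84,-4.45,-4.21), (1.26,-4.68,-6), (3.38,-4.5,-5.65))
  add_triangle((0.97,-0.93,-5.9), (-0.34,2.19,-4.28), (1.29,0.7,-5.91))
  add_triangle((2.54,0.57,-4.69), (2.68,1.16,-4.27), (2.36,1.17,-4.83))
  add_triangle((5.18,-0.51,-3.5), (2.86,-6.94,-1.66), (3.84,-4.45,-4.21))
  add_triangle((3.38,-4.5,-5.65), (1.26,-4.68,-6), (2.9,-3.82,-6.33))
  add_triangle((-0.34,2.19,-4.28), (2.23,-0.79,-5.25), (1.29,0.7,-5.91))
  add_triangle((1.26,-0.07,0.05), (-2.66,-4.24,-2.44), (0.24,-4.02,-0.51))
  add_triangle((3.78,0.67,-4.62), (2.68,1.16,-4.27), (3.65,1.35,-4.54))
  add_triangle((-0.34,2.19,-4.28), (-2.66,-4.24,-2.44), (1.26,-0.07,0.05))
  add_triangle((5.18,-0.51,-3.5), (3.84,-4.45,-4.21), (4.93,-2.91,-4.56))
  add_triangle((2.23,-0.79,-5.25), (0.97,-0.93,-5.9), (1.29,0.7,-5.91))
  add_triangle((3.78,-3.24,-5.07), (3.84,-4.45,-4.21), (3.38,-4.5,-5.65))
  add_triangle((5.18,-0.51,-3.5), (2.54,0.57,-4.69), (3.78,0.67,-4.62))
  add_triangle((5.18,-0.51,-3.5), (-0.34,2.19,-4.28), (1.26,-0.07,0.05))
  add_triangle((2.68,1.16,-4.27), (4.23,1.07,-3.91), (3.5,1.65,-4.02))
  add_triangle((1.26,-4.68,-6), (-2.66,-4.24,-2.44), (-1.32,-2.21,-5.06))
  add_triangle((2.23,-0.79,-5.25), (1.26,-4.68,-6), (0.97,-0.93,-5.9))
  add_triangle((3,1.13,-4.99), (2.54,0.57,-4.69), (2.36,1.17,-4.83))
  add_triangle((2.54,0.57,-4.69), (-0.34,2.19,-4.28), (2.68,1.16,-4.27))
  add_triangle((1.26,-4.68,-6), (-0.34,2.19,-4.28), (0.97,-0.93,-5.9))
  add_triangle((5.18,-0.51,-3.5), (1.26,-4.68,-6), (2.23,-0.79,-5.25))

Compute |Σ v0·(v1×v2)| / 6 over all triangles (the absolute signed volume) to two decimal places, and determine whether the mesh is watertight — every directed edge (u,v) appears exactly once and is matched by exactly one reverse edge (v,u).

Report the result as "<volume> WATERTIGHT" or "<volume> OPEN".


125.95 OPEN

Per-triangle v0·(v1×v2)/6:
  t1: +0.2127
  t2: +4.8484
  t3: +2.2238
  t4: +0.1628
  t5: +0.6133
  t6: +0.6661
  t7: +13.7579
  t8: +0.3926
  t9: +0.7524
  t10: +2.4388
  t11: -1.9117
  t12: -0.4089
  t13: +11.0204
  t14: +4.6383
  t15: +0.0673
  t16: +1.0593
  t17: +1.7048
  t18: +23.7775
  t19: +1.3269
  t20: +5.1941
  t21: -1.8629
  t22: -0.1715
  t23: -0.9651
  t24: +0.5740
  t25: -0.2431
  t26: +0.2304
  t27: +1.5257
  t28: +2.2777
  t29: +2.2832
  t30: +2.5712
  t31: -0.2956
  t32: +10.2438
  t33: +2.5971
  t34: +0.0252
  t35: -1.4855
  t36: +0.4064
  t37: -4.9957
  t38: +0.9387
  t39: +2.1812
  t40: +1.7646
  t41: +1.2129
  t42: +1.8886
  t43: -0.6997
  t44: +11.0775
  t45: +5.0292
  t46: +0.2403
  t47: +1.8115
  t48: +3.0617
  t49: +12.1877
Σ = +125.9461 → |volume| = 125.95

Directed edges: 147 total; 9 unmatched, e.g. (3.78,-3.24,-5.07)→(5.18,-0.51,-3.5) → open.


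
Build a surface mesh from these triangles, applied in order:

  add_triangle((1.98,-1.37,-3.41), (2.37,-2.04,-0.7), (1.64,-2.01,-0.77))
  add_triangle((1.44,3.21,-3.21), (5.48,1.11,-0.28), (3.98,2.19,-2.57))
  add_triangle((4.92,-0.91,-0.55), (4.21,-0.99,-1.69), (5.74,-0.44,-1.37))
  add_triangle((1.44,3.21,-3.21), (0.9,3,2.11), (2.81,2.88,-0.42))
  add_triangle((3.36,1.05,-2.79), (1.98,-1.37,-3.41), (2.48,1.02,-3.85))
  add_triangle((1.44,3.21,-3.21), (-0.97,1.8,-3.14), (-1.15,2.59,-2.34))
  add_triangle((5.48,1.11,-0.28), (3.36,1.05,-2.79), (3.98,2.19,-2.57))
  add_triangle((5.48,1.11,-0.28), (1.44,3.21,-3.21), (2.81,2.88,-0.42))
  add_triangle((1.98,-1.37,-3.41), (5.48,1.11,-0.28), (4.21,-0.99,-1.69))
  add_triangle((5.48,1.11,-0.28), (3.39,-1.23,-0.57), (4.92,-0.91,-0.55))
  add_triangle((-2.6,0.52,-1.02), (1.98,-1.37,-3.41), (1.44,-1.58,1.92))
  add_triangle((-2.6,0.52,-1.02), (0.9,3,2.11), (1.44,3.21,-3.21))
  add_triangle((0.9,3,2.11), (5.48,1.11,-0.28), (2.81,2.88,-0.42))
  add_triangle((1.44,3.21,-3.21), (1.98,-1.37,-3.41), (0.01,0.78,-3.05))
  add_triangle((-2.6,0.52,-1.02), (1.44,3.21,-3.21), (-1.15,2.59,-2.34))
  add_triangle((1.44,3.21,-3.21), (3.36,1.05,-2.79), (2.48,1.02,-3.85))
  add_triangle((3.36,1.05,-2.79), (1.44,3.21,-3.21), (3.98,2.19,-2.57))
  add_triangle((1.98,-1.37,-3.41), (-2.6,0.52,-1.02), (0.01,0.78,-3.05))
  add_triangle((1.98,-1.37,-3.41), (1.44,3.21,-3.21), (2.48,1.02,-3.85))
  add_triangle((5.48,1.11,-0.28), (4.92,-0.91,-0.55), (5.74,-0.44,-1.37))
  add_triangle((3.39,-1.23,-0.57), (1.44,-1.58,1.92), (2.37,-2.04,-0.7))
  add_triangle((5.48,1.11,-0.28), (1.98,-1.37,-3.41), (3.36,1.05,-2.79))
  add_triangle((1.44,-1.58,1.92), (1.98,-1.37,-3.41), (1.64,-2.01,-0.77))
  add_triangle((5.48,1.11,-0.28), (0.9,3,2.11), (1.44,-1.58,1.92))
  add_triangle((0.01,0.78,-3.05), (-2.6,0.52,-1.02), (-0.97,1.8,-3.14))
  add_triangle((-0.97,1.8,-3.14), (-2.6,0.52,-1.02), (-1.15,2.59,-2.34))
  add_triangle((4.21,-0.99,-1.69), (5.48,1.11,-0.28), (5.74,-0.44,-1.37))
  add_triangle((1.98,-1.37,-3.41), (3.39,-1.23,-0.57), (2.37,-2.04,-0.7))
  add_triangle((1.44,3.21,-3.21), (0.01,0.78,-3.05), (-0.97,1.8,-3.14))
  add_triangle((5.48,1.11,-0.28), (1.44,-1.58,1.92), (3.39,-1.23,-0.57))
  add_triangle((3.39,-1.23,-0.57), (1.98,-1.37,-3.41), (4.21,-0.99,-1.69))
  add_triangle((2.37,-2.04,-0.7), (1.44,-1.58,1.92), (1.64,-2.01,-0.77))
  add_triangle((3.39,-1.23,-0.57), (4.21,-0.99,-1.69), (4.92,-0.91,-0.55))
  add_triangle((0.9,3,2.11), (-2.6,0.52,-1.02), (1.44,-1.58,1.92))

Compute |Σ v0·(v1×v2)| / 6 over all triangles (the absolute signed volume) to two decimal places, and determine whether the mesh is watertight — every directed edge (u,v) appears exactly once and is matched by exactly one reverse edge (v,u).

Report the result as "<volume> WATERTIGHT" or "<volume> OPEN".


Per-triangle v0·(v1×v2)/6:
  t1: +0.7054
  t2: +2.3439
  t3: +0.7478
  t4: +4.7368
  t5: +2.2366
  t6: +1.8951
  t7: +2.5108
  t8: +5.8828
  t9: +3.1832
  t10: -0.1682
  t11: +2.9160
  t12: +7.8650
  t13: +5.2617
  t14: +4.0202
  t15: -0.9974
  t16: +2.4914
  t17: +2.2031
  t18: +2.7077
  t19: +1.2436
  t20: +1.4378
  t21: +1.6217
  t22: +5.3517
  t23: -0.8752
  t24: +8.8161
  t25: +1.1902
  t26: +1.5075
  t27: +0.3467
  t28: +1.9406
  t29: +1.9150
  t30: +4.1682
  t31: +1.2961
  t32: +0.5927
  t33: +0.5698
  t34: +2.8509
Σ = +84.5155 → |volume| = 84.52

Directed edges: 102 total, each appears once with its reverse present → watertight.

84.52 WATERTIGHT


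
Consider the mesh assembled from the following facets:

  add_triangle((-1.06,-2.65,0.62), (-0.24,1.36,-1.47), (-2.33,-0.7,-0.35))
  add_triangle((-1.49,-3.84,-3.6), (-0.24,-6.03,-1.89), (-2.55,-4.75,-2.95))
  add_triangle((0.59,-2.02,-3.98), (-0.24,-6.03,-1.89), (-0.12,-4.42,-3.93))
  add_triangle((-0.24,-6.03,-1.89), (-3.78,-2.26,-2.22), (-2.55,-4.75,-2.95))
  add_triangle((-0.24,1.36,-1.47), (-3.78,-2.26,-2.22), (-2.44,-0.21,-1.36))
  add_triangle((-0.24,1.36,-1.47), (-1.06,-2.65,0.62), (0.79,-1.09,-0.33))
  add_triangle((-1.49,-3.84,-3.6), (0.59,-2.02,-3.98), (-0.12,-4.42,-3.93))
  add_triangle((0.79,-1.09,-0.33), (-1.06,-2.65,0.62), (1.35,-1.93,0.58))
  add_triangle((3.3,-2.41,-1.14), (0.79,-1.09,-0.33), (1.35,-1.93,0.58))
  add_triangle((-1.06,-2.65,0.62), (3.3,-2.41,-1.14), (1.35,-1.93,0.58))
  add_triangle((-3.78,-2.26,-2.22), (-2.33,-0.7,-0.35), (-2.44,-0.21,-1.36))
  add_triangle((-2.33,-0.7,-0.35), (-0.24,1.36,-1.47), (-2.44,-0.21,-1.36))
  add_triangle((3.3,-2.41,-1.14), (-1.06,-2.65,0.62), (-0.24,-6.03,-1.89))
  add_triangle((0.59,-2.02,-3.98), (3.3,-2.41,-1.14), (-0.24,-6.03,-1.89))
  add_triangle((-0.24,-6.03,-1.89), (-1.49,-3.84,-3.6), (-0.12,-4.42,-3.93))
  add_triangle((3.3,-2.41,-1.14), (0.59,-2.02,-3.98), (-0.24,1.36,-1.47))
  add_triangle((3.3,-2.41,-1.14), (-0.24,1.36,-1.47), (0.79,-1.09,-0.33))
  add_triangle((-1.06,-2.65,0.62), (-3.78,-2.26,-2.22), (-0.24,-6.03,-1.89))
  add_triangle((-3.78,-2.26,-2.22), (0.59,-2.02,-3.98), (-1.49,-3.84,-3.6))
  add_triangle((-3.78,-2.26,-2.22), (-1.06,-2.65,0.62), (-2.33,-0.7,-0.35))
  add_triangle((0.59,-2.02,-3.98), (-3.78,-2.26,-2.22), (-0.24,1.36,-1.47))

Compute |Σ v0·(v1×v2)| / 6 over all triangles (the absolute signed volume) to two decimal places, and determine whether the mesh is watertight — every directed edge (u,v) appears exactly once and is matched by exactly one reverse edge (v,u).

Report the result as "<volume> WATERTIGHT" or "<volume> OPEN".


Per-triangle v0·(v1×v2)/6:
  t1: -0.8650
  t2: +3.7225
  t3: +1.5263
  t4: +1.8321
  t5: +1.1148
  t6: -0.8263
  t7: +2.3176
  t8: -0.6178
  t9: -0.3249
  t10: +1.8388
  t11: +0.7694
  t12: +0.2612
  t13: +4.5818
  t14: +11.1634
  t15: +3.5543
  t16: +3.8178
  t17: -0.4754
  t18: +6.8297
  t19: +3.9652
  t20: +1.8362
  t21: +6.0848
Σ = +52.1064 → |volume| = 52.11

Directed edges: 63 total; 3 unmatched, e.g. (-2.55,-4.75,-2.95)→(-1.49,-3.84,-3.6) → open.

52.11 OPEN


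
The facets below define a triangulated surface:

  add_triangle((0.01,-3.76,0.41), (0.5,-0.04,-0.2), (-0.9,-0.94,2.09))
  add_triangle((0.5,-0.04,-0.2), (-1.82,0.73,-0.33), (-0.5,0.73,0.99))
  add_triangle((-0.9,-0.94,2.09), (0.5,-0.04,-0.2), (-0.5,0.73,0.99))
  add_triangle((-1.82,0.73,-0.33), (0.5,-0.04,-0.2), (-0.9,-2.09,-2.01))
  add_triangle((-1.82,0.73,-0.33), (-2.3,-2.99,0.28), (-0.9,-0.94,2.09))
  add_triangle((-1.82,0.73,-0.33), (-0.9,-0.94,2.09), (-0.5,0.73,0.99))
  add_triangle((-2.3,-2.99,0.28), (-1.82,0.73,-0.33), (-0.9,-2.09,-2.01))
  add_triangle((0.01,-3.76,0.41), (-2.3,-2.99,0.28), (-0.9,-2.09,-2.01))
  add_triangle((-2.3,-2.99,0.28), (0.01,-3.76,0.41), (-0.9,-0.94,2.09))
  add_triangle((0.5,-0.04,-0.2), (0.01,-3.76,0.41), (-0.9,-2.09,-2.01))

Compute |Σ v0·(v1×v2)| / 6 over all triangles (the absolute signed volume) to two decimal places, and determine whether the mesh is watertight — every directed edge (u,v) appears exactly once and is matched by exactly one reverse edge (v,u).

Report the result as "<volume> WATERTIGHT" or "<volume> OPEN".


13.90 WATERTIGHT

Per-triangle v0·(v1×v2)/6:
  t1: +0.5070
  t2: +0.0993
  t3: +0.1661
  t4: +0.3060
  t5: +2.3990
  t6: +0.7883
  t7: +2.7100
  t8: +3.2106
  t9: +2.9006
  t10: +0.8170
Σ = +13.9040 → |volume| = 13.90

Directed edges: 30 total, each appears once with its reverse present → watertight.


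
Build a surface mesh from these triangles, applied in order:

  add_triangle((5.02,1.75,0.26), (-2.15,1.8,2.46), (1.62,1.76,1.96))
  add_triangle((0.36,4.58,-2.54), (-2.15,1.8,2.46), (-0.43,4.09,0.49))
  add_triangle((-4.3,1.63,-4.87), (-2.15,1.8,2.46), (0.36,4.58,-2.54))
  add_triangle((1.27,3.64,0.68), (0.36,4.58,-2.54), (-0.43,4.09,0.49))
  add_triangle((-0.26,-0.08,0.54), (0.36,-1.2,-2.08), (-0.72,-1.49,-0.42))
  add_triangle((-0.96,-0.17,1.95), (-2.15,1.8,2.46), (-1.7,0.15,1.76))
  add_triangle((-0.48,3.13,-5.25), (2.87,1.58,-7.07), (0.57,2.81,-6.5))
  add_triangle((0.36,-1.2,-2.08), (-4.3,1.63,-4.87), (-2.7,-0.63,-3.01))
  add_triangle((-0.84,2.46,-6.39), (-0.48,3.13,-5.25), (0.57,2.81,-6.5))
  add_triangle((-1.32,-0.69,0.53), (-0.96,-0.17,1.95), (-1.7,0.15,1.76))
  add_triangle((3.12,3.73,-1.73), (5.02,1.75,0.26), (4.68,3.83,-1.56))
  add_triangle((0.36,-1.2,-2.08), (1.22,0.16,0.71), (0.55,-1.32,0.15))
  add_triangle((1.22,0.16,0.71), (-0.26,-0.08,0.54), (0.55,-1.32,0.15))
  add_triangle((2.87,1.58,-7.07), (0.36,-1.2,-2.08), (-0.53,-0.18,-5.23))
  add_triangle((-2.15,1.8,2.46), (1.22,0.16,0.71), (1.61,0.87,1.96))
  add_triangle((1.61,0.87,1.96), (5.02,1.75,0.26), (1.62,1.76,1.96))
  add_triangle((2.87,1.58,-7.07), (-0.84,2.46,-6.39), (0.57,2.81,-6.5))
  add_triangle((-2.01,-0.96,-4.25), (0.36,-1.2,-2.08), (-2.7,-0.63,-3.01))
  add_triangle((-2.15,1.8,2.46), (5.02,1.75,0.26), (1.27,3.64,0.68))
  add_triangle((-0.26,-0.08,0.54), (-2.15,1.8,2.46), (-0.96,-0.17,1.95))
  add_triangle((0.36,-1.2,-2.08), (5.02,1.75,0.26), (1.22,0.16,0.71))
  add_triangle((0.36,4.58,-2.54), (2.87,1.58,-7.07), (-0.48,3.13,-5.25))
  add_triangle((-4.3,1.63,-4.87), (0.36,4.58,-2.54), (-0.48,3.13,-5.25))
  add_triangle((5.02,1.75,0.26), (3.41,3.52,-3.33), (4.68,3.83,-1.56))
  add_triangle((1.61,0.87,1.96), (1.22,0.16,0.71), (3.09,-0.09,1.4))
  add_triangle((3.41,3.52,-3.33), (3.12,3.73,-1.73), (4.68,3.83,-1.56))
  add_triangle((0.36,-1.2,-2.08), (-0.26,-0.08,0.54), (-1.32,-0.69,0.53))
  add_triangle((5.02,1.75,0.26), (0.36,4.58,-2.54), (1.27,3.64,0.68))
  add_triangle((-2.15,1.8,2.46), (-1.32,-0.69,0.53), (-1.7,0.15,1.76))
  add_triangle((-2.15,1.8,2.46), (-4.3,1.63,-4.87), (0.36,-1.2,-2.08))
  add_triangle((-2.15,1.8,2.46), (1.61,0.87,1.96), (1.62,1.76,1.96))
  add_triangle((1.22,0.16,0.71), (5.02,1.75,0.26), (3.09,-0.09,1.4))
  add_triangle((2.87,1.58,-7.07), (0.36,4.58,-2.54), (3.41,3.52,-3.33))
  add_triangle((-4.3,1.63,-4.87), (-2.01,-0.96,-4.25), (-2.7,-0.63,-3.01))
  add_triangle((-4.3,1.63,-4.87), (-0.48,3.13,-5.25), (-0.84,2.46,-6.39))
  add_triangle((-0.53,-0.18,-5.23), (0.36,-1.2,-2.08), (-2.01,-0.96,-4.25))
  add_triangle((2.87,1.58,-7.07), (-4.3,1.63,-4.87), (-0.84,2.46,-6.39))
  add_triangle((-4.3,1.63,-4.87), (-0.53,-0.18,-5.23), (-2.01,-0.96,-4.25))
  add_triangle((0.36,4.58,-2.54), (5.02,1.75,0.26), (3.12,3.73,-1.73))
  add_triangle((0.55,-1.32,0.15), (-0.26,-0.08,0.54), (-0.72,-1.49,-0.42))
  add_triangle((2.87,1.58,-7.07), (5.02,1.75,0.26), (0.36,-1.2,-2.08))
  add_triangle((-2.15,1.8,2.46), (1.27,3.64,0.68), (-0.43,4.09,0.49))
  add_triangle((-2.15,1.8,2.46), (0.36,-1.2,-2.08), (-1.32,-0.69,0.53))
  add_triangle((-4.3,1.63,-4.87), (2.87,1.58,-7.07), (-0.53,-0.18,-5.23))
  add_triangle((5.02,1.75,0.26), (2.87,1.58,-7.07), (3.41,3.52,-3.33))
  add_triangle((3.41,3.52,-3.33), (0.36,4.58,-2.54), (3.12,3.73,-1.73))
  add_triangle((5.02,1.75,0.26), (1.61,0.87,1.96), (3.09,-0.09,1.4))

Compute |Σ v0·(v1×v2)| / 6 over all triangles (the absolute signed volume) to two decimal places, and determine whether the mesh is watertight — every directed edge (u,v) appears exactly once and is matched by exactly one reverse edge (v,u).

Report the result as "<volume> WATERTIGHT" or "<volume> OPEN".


Per-triangle v0·(v1×v2)/6:
  t1: +1.4304
  t2: +2.8409
  t3: +18.6266
  t4: +3.6196
  t5: -0.0356
  t6: +0.4531
  t7: +0.5931
  t8: -2.9845
  t9: +1.6134
  t10: +0.2788
  t11: +0.5052
  t12: +0.6050
  t13: +0.1973
  t14: +4.4348
  t15: +0.0641
  t16: +1.3920
  t17: +2.9770
  t18: +0.6127
  t19: +5.5683
  t20: -0.0062
  t21: +1.1831
  t22: +10.7981
  t23: +9.6803
  t24: +2.9346
  t25: -0.0497
  t26: +1.6205
  t27: +0.1092
  t28: +9.1337
  t29: +0.3282
  t30: +1.9748
  t31: +1.2149
  t32: -0.3564
  t33: +11.9261
  t34: +2.3978
  t35: +4.2673
  t36: +1.9583
  t37: +5.4410
  t38: +5.1746
  t39: +1.3933
  t40: +0.1946
  t41: +9.0230
  t42: +2.8545
  t43: +0.7573
  t44: +11.6695
  t45: +12.3797
  t46: +3.7830
  t47: +2.1529
Σ = +156.7303 → |volume| = 156.73

Directed edges: 141 total; 9 unmatched, e.g. (0.36,-1.2,-2.08)→(-0.72,-1.49,-0.42) → open.

156.73 OPEN
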